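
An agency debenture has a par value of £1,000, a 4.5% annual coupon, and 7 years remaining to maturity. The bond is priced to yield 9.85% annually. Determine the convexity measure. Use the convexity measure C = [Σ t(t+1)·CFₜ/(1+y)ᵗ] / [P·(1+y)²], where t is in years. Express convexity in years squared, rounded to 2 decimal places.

37.68

With y = 0.0985:
  t   CF        PV=CF/(1+0.0985)^t    t·PV        t(t+1)·PV
  1        45.00        40.9650        40.9650          81.9299
  2        45.00        37.2917        74.5834         223.7503
  3        45.00        33.9479       101.8436         407.3743
  4        45.00        30.9038       123.6153         618.0765
  5        45.00        28.1328       140.6638         843.9825
  6        45.00        25.6102       153.6609       1,075.6264
  7     1,045.00       541.3970     3,789.7791      30,318.2332
  Σ                    738.2483     4,425.1111      33,568.9731
P = 738.2483.
Convexity = Σ t(t+1)·PV / [P·(1+y)²] = 33,568.9731 / (738.2483 × 1.206702) = 37.68213.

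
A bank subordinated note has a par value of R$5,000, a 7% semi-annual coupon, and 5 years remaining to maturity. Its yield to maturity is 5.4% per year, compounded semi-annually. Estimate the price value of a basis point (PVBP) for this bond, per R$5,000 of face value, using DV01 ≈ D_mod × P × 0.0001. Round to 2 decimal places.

R$2.25

Periodic yield y = 0.027.
  t   CF        PV=CF/(1+0.027)^t    t·PV
  1       175.00       170.3992       170.3992
  2       175.00       165.9194       331.8388
  3       175.00       161.5573       484.6720
  4       175.00       157.3100       629.2399
  5       175.00       153.1743       765.8714
  6       175.00       149.1473       894.8838
  7       175.00       145.2262     1,016.5833
  8       175.00       141.4082     1,131.2654
  9       175.00       137.6905     1,239.2147
  10    5,175.00     3,964.6597    39,646.5972
  Σ                  5,346.4921    46,310.5657
P = 5,346.4921; D_Mac = 8.66186 half-year periods = 4.33093 yrs; D_mod = 4.21707 yrs.
DV01 ≈ 4.21707 × 5,346.4921 × 0.0001 = 2.254653.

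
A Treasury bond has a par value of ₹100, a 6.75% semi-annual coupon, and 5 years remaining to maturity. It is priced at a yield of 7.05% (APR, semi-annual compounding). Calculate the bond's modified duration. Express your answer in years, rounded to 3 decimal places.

Periodic yield y = 0.03525. First find Macaulay duration:
  t   CF        PV=CF/(1+0.03525)^t    t·PV
  1        3.375         3.2601         3.2601
  2        3.375         3.1491         6.2982
  3        3.375         3.0419         9.1256
  4        3.375         2.9383        11.7531
  5        3.375         2.8382        14.1911
  6        3.375         2.7416        16.4495
  7        3.375         2.6482        18.5377
  8        3.375         2.5581        20.4645
  9        3.375         2.4710        22.2387
  10     103.375        73.1077       731.0770
  Σ                     98.7541       853.3955
P = 98.7541; Macaulay duration = 853.3955 / 98.7541 = 8.64162 half-year periods = 4.32081 years.
Modified duration = D_Mac / (1 + y) = 4.32081 / 1.03525 = 4.17369 years.

4.174 years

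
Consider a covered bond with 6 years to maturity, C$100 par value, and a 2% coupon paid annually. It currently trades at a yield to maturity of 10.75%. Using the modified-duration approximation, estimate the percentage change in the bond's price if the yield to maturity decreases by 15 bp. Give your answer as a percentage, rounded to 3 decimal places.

Periodic yield y = 0.1075. Modified duration first:
  t   CF        PV=CF/(1+0.1075)^t    t·PV
  1         2.00         1.8059         1.8059
  2         2.00         1.6306         3.2612
  3         2.00         1.4723         4.4169
  4         2.00         1.3294         5.3176
  5         2.00         1.2004         6.0018
  6       102.00        55.2761       331.6569
  Σ                     62.7147       352.4602
P = 62.7147; D_Mac = 5.62006 yrs; D_mod = 5.62006/(1+0.1075) = 5.07455 yrs.
ΔP/P ≈ -D_mod · Δy = -5.07455 × (-0.0015) = +0.007612 = +0.7612%.

+0.761%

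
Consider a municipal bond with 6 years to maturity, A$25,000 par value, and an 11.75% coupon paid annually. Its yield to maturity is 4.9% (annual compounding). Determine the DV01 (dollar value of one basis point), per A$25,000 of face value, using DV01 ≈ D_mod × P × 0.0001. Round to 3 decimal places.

A$15.524

Periodic yield y = 0.049.
  t   CF        PV=CF/(1+0.049)^t    t·PV
  1     2,937.50     2,800.2860     2,800.2860
  2     2,937.50     2,669.4814     5,338.9628
  3     2,937.50     2,544.7868     7,634.3605
  4     2,937.50     2,425.9169     9,703.6677
  5     2,937.50     2,312.5995    11,562.9977
  6    27,937.50    20,966.9187   125,801.5122
  Σ                 33,719.9894   162,841.7869
P = 33,719.9894; D_Mac = 4.82924 yrs; D_mod = 4.60366 yrs.
DV01 ≈ 4.60366 × 33,719.9894 × 0.0001 = 15.523526.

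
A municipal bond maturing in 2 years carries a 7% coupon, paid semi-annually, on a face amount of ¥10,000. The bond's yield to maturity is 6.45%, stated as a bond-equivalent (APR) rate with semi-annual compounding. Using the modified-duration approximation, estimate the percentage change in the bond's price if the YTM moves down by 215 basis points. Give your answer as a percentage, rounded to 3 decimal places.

Periodic yield y = 0.03225. Modified duration first:
  t   CF        PV=CF/(1+0.03225)^t    t·PV
  1       350.00       339.0651       339.0651
  2       350.00       328.4719       656.9439
  3       350.00       318.2097       954.6290
  4    10,350.00     9,115.9258    36,463.7034
  Σ                 10,101.6726    38,414.3414
P = 10,101.6726; D_Mac = 3.80277 half-year periods = 1.90139 yrs; D_mod = 1.90139/(1+0.03225) = 1.84198 yrs.
ΔP/P ≈ -D_mod · Δy = -1.84198 × (-0.0215) = +0.039603 = +3.9603%.

+3.960%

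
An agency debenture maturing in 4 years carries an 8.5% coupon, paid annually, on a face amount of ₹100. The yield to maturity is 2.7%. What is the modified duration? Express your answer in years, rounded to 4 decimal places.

Periodic yield y = 0.027. First find Macaulay duration:
  t   CF        PV=CF/(1+0.027)^t    t·PV
  1         8.50         8.2765         8.2765
  2         8.50         8.0589        16.1179
  3         8.50         7.8471        23.5412
  4       108.50        97.5322       390.1287
  Σ                    121.7147       438.0644
P = 121.7147; Macaulay duration = 438.0644 / 121.7147 = 3.59911 years.
Modified duration = D_Mac / (1 + y) = 3.59911 / 1.027 = 3.50449 years.

3.5045 years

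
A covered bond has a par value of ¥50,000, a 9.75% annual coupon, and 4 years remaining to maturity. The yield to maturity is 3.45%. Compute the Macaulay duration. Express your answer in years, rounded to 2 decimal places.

3.55 years

Periodic yield y = 0.0345. Discount each cash flow and weight by its year:
  t   CF        PV=CF/(1+0.0345)^t    t·PV
  1     4,875.00     4,712.4215     4,712.4215
  2     4,875.00     4,555.2648     9,110.5296
  3     4,875.00     4,403.3493    13,210.0478
  4    54,875.00    47,912.9105   191,651.6420
  Σ                 61,583.9461   218,684.6410
Price P = Σ PV = 61,583.9461.
Macaulay duration = Σ(t·PV) / P = 218,684.6410 / 61,583.9461 = 3.55100 years.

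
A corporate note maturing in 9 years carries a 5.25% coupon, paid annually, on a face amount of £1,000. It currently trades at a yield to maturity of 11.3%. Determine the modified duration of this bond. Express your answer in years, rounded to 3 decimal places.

Periodic yield y = 0.113. First find Macaulay duration:
  t   CF        PV=CF/(1+0.113)^t    t·PV
  1        52.50        47.1698        47.1698
  2        52.50        42.3808        84.7616
  3        52.50        38.0780       114.2339
  4        52.50        34.2120       136.8481
  5        52.50        30.7386       153.6928
  6        52.50        27.6178       165.7065
  7        52.50        24.8138       173.6966
  8        52.50        22.2945       178.3561
  9     1,052.50       401.5740     3,614.1663
  Σ                    668.8792     4,668.6316
P = 668.8792; Macaulay duration = 4,668.6316 / 668.8792 = 6.97978 years.
Modified duration = D_Mac / (1 + y) = 6.97978 / 1.113 = 6.27114 years.

6.271 years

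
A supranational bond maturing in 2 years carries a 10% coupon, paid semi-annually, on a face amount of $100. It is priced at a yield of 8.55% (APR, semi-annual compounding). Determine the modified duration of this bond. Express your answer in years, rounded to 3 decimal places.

Periodic yield y = 0.04275. First find Macaulay duration:
  t   CF        PV=CF/(1+0.04275)^t    t·PV
  1         5.00         4.7950         4.7950
  2         5.00         4.5984         9.1969
  3         5.00         4.4099        13.2297
  4       105.00        88.8114       355.2454
  Σ                    102.6147       382.4670
P = 102.6147; Macaulay duration = 382.4670 / 102.6147 = 3.72721 half-year periods = 1.86361 years.
Modified duration = D_Mac / (1 + y) = 1.86361 / 1.04275 = 1.78720 years.

1.787 years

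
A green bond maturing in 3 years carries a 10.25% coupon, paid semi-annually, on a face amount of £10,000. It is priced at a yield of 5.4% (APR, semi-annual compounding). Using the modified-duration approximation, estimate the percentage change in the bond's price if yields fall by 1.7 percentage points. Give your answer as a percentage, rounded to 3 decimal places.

+4.438%

Periodic yield y = 0.027. Modified duration first:
  t   CF        PV=CF/(1+0.027)^t    t·PV
  1       512.50       499.0263       499.0263
  2       512.50       485.9068       971.8136
  3       512.50       473.1322     1,419.3967
  4       512.50       460.6935     1,842.7740
  5       512.50       448.5818     2,242.9090
  6    10,512.50     8,959.4912    53,756.9472
  Σ                 11,326.8318    60,732.8669
P = 11,326.8318; D_Mac = 5.36186 half-year periods = 2.68093 yrs; D_mod = 2.68093/(1+0.027) = 2.61045 yrs.
ΔP/P ≈ -D_mod · Δy = -2.61045 × (-0.017) = +0.044378 = +4.4378%.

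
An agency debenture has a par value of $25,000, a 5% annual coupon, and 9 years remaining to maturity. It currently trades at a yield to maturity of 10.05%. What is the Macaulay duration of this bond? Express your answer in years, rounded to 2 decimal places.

7.13 years

Periodic yield y = 0.1005. Discount each cash flow and weight by its year:
  t   CF        PV=CF/(1+0.1005)^t    t·PV
  1     1,250.00     1,135.8473     1,135.8473
  2     1,250.00     1,032.1193     2,064.2387
  3     1,250.00       937.8640     2,813.5920
  4     1,250.00       852.2163     3,408.8651
  5     1,250.00       774.3901     3,871.9504
  6     1,250.00       703.6711     4,222.0268
  7     1,250.00       639.4104     4,475.8727
  8     1,250.00       581.0181     4,648.1445
  9    26,250.00    11,087.1235    99,784.1116
  Σ                 17,743.6602   126,424.6492
Price P = Σ PV = 17,743.6602.
Macaulay duration = Σ(t·PV) / P = 126,424.6492 / 17,743.6602 = 7.12506 years.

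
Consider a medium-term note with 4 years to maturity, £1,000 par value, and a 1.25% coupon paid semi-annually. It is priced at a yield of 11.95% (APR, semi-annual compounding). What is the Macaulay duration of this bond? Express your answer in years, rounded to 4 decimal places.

3.8893 years

Periodic yield y = 0.05975. Discount each cash flow and weight by its period:
  t   CF        PV=CF/(1+0.05975)^t    t·PV
  1         6.25         5.8976         5.8976
  2         6.25         5.5651        11.1302
  3         6.25         5.2513        15.7540
  4         6.25         4.9553        19.8210
  5         6.25         4.6759        23.3794
  6         6.25         4.4122        26.4735
  7         6.25         4.1635        29.1443
  8     1,006.25       632.5262     5,060.2093
  Σ                    667.4471     5,191.8093
Price P = Σ PV = 667.4471.
Macaulay duration = Σ(t·PV) / P = 5,191.8093 / 667.4471 = 7.77861 half-year periods.
In years: 7.77861 / 2 = 3.88930 years.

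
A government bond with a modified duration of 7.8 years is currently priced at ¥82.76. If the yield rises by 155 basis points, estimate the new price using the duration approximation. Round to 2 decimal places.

Duration approximation: ΔP/P ≈ -D_mod · Δy = -7.8 × (+0.0155) = -0.120900.
New price ≈ 82.76 × (1 - 0.120900) = 72.754316.

¥72.75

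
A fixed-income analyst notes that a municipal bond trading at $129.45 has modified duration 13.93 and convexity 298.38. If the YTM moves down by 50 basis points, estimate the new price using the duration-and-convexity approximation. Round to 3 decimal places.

Duration effect: -D_mod·Δy = -13.93 × (-0.005) = +0.069650
Convexity effect: ½·C·(Δy)² = 0.5 × 298.38 × (-0.005)² = +0.00372975
ΔP/P ≈ +0.069650 + 0.00372975 = +0.07337975
New price ≈ 129.45 × (1 + 0.07337975) = 138.9490086375.

$138.949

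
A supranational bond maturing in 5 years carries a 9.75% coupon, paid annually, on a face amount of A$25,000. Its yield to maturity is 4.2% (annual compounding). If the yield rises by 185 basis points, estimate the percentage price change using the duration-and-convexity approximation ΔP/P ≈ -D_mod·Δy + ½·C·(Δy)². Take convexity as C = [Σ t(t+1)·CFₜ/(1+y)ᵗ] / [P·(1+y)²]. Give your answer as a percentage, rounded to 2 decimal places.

-7.21%

With y = 0.042:
  t   CF        PV=CF/(1+0.042)^t    t·PV        t(t+1)·PV
  1     2,437.50     2,339.2514     2,339.2514       4,678.5029
  2     2,437.50     2,244.9630     4,489.9260      13,469.7780
  3     2,437.50     2,154.4750     6,463.4251      25,853.7005
  4     2,437.50     2,067.6344     8,270.5376      41,352.6879
  5    27,437.50    22,336.0279   111,680.1393     670,080.8360
  Σ                 31,142.3517   133,243.2795     755,435.5053
P = 31,142.3517; D_Mac = 4.27852 yrs; D_mod = 4.10607 yrs; C = 22.34141.
Duration effect: -4.10607 × (+0.0185) = -0.075962
Convexity effect: 0.5 × 22.34141 × (0.0185)² = +0.0038232
ΔP/P ≈ -0.075962 + 0.0038232 = -0.072139 = -7.2139%.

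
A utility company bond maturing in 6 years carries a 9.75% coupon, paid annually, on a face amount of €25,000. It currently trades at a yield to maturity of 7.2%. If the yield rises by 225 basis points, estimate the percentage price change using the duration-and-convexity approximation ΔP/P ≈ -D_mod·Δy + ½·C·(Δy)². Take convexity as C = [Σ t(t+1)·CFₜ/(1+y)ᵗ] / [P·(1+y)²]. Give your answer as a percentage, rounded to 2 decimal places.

With y = 0.072:
  t   CF        PV=CF/(1+0.072)^t    t·PV        t(t+1)·PV
  1     2,437.50     2,273.7873     2,273.7873       4,547.5746
  2     2,437.50     2,121.0703     4,242.1405      12,726.4215
  3     2,437.50     1,978.6103     5,935.8309      23,743.3238
  4     2,437.50     1,845.7186     7,382.8743      36,914.3715
  5     2,437.50     1,721.7524     8,608.7620      51,652.5721
  6    27,437.50    18,079.0591   108,474.3548     759,320.4839
  Σ                 28,019.9980   136,917.7499     888,904.7474
P = 28,019.9980; D_Mac = 4.88643 yrs; D_mod = 4.55824 yrs; C = 27.60562.
Duration effect: -4.55824 × (+0.0225) = -0.102560
Convexity effect: 0.5 × 27.60562 × (0.0225)² = +0.0069877
ΔP/P ≈ -0.102560 + 0.0069877 = -0.095573 = -9.5573%.

-9.56%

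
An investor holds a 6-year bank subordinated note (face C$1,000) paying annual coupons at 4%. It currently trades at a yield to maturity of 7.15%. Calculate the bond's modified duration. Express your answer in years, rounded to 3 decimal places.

Periodic yield y = 0.0715. First find Macaulay duration:
  t   CF        PV=CF/(1+0.0715)^t    t·PV
  1        40.00        37.3308        37.3308
  2        40.00        34.8398        69.6796
  3        40.00        32.5150        97.5449
  4        40.00        30.3453       121.3812
  5        40.00        28.3204       141.6019
  6     1,040.00       687.1955     4,123.1728
  Σ                    850.5468     4,590.7113
P = 850.5468; Macaulay duration = 4,590.7113 / 850.5468 = 5.39736 years.
Modified duration = D_Mac / (1 + y) = 5.39736 / 1.0715 = 5.03720 years.

5.037 years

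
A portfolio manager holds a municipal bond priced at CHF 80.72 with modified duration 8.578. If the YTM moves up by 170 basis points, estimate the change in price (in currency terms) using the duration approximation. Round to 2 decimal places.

Duration approximation: ΔP/P ≈ -D_mod · Δy = -8.578 × (+0.017) = -0.145826.
ΔP ≈ 80.72 × (-0.145826) = -11.77107472.

-CHF 11.77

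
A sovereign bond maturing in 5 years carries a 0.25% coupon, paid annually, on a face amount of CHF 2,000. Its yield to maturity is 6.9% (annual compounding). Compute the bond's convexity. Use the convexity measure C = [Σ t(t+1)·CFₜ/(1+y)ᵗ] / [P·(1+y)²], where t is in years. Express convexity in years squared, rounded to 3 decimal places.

With y = 0.069:
  t   CF        PV=CF/(1+0.069)^t    t·PV        t(t+1)·PV
  1         5.00         4.6773         4.6773           9.3545
  2         5.00         4.3754         8.7507          26.2522
  3         5.00         4.0930        12.2789          49.1155
  4         5.00         3.8288        15.3151          76.5754
  5     2,005.00     1,436.2361     7,181.1807      43,087.0842
  Σ                  1,453.2105     7,222.2026      43,248.3818
P = 1,453.2105.
Convexity = Σ t(t+1)·PV / [P·(1+y)²] = 43,248.3818 / (1,453.2105 × 1.142761) = 26.04269.

26.043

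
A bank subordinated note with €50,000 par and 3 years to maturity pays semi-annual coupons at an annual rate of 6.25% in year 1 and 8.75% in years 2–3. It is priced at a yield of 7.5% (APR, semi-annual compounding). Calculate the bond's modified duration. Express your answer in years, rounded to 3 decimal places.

Periodic yield y = 0.0375. First find Macaulay duration:
  t   CF        PV=CF/(1+0.0375)^t    t·PV
  1     1,562.50     1,506.0241     1,506.0241
  2     1,562.50     1,451.5895     2,903.1790
  3     2,187.50     1,958.7714     5,876.3141
  4     2,187.50     1,887.9724     7,551.8896
  5     2,187.50     1,819.7324     9,098.6621
  6    52,187.50    41,844.4497   251,066.6980
  Σ                 50,468.5394   278,002.7669
P = 50,468.5394; Macaulay duration = 278,002.7669 / 50,468.5394 = 5.50844 half-year periods = 2.75422 years.
Modified duration = D_Mac / (1 + y) = 2.75422 / 1.0375 = 2.65467 years.

2.655 years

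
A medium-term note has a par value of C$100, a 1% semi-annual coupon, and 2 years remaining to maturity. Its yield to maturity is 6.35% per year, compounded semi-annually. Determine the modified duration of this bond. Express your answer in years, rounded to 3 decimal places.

1.923 years

Periodic yield y = 0.03175. First find Macaulay duration:
  t   CF        PV=CF/(1+0.03175)^t    t·PV
  1         0.50         0.4846         0.4846
  2         0.50         0.4697         0.9394
  3         0.50         0.4552         1.3657
  4       100.50        88.6887       354.7547
  Σ                     90.0982       357.5444
P = 90.0982; Macaulay duration = 357.5444 / 90.0982 = 3.96838 half-year periods = 1.98419 years.
Modified duration = D_Mac / (1 + y) = 1.98419 / 1.03175 = 1.92313 years.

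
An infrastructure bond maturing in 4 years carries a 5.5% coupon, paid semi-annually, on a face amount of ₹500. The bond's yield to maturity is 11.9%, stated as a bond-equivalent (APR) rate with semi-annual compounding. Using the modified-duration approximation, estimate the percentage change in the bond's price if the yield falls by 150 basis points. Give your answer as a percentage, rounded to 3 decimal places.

Periodic yield y = 0.0595. Modified duration first:
  t   CF        PV=CF/(1+0.0595)^t    t·PV
  1        13.75        12.9778        12.9778
  2        13.75        12.2490        24.4980
  3        13.75        11.5611        34.6834
  4        13.75        10.9119        43.6474
  5        13.75        10.2991        51.4953
  6        13.75         9.7207        58.3241
  7        13.75         9.1748        64.2235
  8       513.75       323.5520     2,588.4163
  Σ                    400.4464     2,878.2659
P = 400.4464; D_Mac = 7.18764 half-year periods = 3.59382 yrs; D_mod = 3.59382/(1+0.0595) = 3.39200 yrs.
ΔP/P ≈ -D_mod · Δy = -3.39200 × (-0.015) = +0.050880 = +5.0880%.

+5.088%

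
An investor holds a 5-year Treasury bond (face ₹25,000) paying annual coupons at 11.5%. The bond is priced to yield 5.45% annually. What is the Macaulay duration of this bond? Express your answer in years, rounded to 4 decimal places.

4.1772 years

Periodic yield y = 0.0545. Discount each cash flow and weight by its year:
  t   CF        PV=CF/(1+0.0545)^t    t·PV
  1     2,875.00     2,726.4106     2,726.4106
  2     2,875.00     2,585.5008     5,171.0017
  3     2,875.00     2,451.8737     7,355.6211
  4     2,875.00     2,325.1529     9,300.6115
  5    27,875.00    21,378.7326   106,893.6631
  Σ                 31,467.6707   131,447.3080
Price P = Σ PV = 31,467.6707.
Macaulay duration = Σ(t·PV) / P = 131,447.3080 / 31,467.6707 = 4.17722 years.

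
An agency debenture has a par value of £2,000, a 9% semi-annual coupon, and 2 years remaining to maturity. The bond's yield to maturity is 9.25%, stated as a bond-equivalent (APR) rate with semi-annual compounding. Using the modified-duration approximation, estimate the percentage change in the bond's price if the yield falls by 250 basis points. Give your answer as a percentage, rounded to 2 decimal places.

Periodic yield y = 0.04625. Modified duration first:
  t   CF        PV=CF/(1+0.04625)^t    t·PV
  1        90.00        86.0215        86.0215
  2        90.00        82.2189       164.4378
  3        90.00        78.5844       235.7531
  4     2,090.00     1,744.2326     6,976.9304
  Σ                  1,991.0574     7,463.1428
P = 1,991.0574; D_Mac = 3.74833 half-year periods = 1.87417 yrs; D_mod = 1.87417/(1+0.04625) = 1.79132 yrs.
ΔP/P ≈ -D_mod · Δy = -1.79132 × (-0.025) = +0.044783 = +4.4783%.

+4.48%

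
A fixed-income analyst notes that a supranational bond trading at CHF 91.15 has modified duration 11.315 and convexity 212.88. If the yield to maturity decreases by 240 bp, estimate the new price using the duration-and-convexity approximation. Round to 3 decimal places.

CHF 121.491

Duration effect: -D_mod·Δy = -11.315 × (-0.024) = +0.271560
Convexity effect: ½·C·(Δy)² = 0.5 × 212.88 × (-0.024)² = +0.06130944
ΔP/P ≈ +0.271560 + 0.06130944 = +0.33286944
New price ≈ 91.15 × (1 + 0.33286944) = 121.491049456.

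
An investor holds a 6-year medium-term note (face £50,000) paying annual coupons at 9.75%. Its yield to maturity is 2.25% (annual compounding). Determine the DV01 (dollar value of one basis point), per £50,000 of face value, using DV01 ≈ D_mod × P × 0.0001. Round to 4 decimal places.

Periodic yield y = 0.0225.
  t   CF        PV=CF/(1+0.0225)^t    t·PV
  1     4,875.00     4,767.7262     4,767.7262
  2     4,875.00     4,662.8129     9,325.6257
  3     4,875.00     4,560.2082    13,680.6246
  4     4,875.00     4,459.8613    17,839.4452
  5     4,875.00     4,361.7226    21,808.6128
  6    54,875.00    48,016.9569   288,101.7415
  Σ                 70,829.2880   355,523.7760
P = 70,829.2880; D_Mac = 5.01945 yrs; D_mod = 4.90899 yrs.
DV01 ≈ 4.90899 × 70,829.2880 × 0.0001 = 34.770051.

£34.7701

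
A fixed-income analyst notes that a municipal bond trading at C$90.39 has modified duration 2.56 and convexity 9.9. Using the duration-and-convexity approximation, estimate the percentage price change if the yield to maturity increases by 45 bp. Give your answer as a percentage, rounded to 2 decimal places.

Duration effect: -D_mod·Δy = -2.56 × (+0.0045) = -0.011520
Convexity effect: ½·C·(Δy)² = 0.5 × 9.9 × (0.0045)² = +0.0001002375
ΔP/P ≈ -0.011520 + 0.0001002375 = -0.0114197625
= -1.14197625%.

-1.14%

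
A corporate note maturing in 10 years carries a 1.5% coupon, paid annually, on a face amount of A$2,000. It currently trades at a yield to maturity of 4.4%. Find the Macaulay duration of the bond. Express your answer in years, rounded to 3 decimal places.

Periodic yield y = 0.044. Discount each cash flow and weight by its year:
  t   CF        PV=CF/(1+0.044)^t    t·PV
  1        30.00        28.7356        28.7356
  2        30.00        27.5246        55.0491
  3        30.00        26.3645        79.0935
  4        30.00        25.2534       101.0135
  5        30.00        24.1890       120.9452
  6        30.00        23.1696       139.0175
  7        30.00        22.1931       155.3516
  8        30.00        21.2577       170.0620
  9        30.00        20.3618       183.2565
  10    2,030.00     1,319.7481    13,197.4812
  Σ                  1,538.7975    14,230.0057
Price P = Σ PV = 1,538.7975.
Macaulay duration = Σ(t·PV) / P = 14,230.0057 / 1,538.7975 = 9.24748 years.

9.247 years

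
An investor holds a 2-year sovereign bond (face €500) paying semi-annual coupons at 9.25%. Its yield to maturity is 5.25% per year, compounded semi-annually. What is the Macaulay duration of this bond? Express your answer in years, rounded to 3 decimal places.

Periodic yield y = 0.02625. Discount each cash flow and weight by its period:
  t   CF        PV=CF/(1+0.02625)^t    t·PV
  1       23.125        22.5335        22.5335
  2       23.125        21.9571        43.9142
  3       23.125        21.3955        64.1865
  4      523.125       471.6206     1,886.4825
  Σ                    537.5067     2,017.1167
Price P = Σ PV = 537.5067.
Macaulay duration = Σ(t·PV) / P = 2,017.1167 / 537.5067 = 3.75273 half-year periods.
In years: 3.75273 / 2 = 1.87636 years.

1.876 years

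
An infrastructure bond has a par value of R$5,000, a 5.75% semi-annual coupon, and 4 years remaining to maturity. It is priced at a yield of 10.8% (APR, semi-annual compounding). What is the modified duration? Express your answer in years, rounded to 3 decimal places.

3.405 years

Periodic yield y = 0.054. First find Macaulay duration:
  t   CF        PV=CF/(1+0.054)^t    t·PV
  1       143.75       136.3852       136.3852
  2       143.75       129.3977       258.7954
  3       143.75       122.7682       368.3047
  4       143.75       116.4784       465.9136
  5       143.75       110.5108       552.5541
  6       143.75       104.8490       629.0938
  7       143.75        99.4772       696.3404
  8     5,143.75     3,377.1859    27,017.4871
  Σ                  4,197.0524    30,124.8744
P = 4,197.0524; Macaulay duration = 30,124.8744 / 4,197.0524 = 7.17763 half-year periods = 3.58881 years.
Modified duration = D_Mac / (1 + y) = 3.58881 / 1.054 = 3.40495 years.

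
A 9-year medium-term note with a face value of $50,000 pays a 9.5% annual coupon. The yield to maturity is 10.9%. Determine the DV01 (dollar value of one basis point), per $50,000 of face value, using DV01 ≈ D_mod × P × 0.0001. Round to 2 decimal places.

$26.28

Periodic yield y = 0.109.
  t   CF        PV=CF/(1+0.109)^t    t·PV
  1     4,750.00     4,283.1380     4,283.1380
  2     4,750.00     3,862.1623     7,724.3245
  3     4,750.00     3,482.5629    10,447.6887
  4     4,750.00     3,140.2731    12,561.0926
  5     4,750.00     2,831.6259    14,158.1296
  6     4,750.00     2,553.3146    15,319.8877
  7     4,750.00     2,302.3576    16,116.5035
  8     4,750.00     2,076.0664    16,608.5312
  9    54,750.00    21,577.4544   194,197.0899
  Σ                 46,108.9553   291,416.3858
P = 46,108.9553; D_Mac = 6.32017 yrs; D_mod = 5.69898 yrs.
DV01 ≈ 5.69898 × 46,108.9553 × 0.0001 = 26.277402.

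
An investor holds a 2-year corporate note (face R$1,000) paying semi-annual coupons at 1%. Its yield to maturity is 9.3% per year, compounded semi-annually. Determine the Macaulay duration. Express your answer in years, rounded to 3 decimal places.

Periodic yield y = 0.0465. Discount each cash flow and weight by its period:
  t   CF        PV=CF/(1+0.0465)^t    t·PV
  1         5.00         4.7778         4.7778
  2         5.00         4.5655         9.1311
  3         5.00         4.3627        13.0880
  4     1,005.00       837.9327     3,351.7307
  Σ                    851.6387     3,378.7276
Price P = Σ PV = 851.6387.
Macaulay duration = Σ(t·PV) / P = 3,378.7276 / 851.6387 = 3.96733 half-year periods.
In years: 3.96733 / 2 = 1.98366 years.

1.984 years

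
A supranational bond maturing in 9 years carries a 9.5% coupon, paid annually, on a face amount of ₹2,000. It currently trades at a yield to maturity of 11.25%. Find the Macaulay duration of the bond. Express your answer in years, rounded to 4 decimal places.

6.2917 years

Periodic yield y = 0.1125. Discount each cash flow and weight by its year:
  t   CF        PV=CF/(1+0.1125)^t    t·PV
  1       190.00       170.7865       170.7865
  2       190.00       153.5160       307.0319
  3       190.00       137.9919       413.9756
  4       190.00       124.0376       496.1506
  5       190.00       111.4945       557.4726
  6       190.00       100.2198       601.3187
  7       190.00        90.0852       630.5964
  8       190.00        80.9755       647.8037
  9     2,190.00       838.9652     7,550.6866
  Σ                  1,808.0722    11,375.8228
Price P = Σ PV = 1,808.0722.
Macaulay duration = Σ(t·PV) / P = 11,375.8228 / 1,808.0722 = 6.29169 years.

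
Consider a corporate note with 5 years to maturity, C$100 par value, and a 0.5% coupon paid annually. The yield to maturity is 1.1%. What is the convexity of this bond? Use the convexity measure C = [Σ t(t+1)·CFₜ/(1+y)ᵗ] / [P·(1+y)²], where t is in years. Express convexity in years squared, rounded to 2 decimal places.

28.96

With y = 0.011:
  t   CF        PV=CF/(1+0.011)^t    t·PV        t(t+1)·PV
  1         0.50         0.4946         0.4946           0.9891
  2         0.50         0.4892         0.9784           2.9351
  3         0.50         0.4839         1.4516           5.8063
  4         0.50         0.4786         1.9144           9.5718
  5       100.50        95.1503       475.7516       2,854.5098
  Σ                     97.0965       480.5905       2,873.8121
P = 97.0965.
Convexity = Σ t(t+1)·PV / [P·(1+y)²] = 2,873.8121 / (97.0965 × 1.022121) = 28.95692.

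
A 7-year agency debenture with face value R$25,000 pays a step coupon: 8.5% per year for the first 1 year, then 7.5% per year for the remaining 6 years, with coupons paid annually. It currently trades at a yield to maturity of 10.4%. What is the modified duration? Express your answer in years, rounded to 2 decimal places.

Periodic yield y = 0.104. First find Macaulay duration:
  t   CF        PV=CF/(1+0.104)^t    t·PV
  1     2,125.00     1,924.8188     1,924.8188
  2     1,875.00     1,538.3782     3,076.7565
  3     1,875.00     1,393.4585     4,180.3756
  4     1,875.00     1,262.1907     5,048.7628
  5     1,875.00     1,143.2887     5,716.4434
  6     1,875.00     1,035.5876     6,213.5255
  7    26,875.00    13,445.1286    94,115.8999
  Σ                 21,742.8511   120,276.5825
P = 21,742.8511; Macaulay duration = 120,276.5825 / 21,742.8511 = 5.53178 years.
Modified duration = D_Mac / (1 + y) = 5.53178 / 1.104 = 5.01067 years.

5.01 years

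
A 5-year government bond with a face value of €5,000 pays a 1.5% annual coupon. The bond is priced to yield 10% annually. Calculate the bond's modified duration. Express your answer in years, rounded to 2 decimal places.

Periodic yield y = 0.1. First find Macaulay duration:
  t   CF        PV=CF/(1+0.1)^t    t·PV
  1        75.00        68.1818        68.1818
  2        75.00        61.9835       123.9669
  3        75.00        56.3486       169.0458
  4        75.00        51.2260       204.9040
  5     5,075.00     3,151.1757    15,755.8786
  Σ                  3,388.9156    16,321.9772
P = 3,388.9156; Macaulay duration = 16,321.9772 / 3,388.9156 = 4.81628 years.
Modified duration = D_Mac / (1 + y) = 4.81628 / 1.1 = 4.37844 years.

4.38 years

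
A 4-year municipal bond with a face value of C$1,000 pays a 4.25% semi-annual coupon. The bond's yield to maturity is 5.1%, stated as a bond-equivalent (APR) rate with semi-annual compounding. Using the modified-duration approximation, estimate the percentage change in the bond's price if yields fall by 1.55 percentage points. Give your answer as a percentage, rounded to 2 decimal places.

Periodic yield y = 0.0255. Modified duration first:
  t   CF        PV=CF/(1+0.0255)^t    t·PV
  1        21.25        20.7216        20.7216
  2        21.25        20.2063        40.4127
  3        21.25        19.7039        59.1117
  4        21.25        19.2139        76.8557
  5        21.25        18.7362        93.6808
  6        21.25        18.2703       109.6216
  7        21.25        17.8160       124.7117
  8     1,021.25       834.9236     6,679.3890
  Σ                    969.5918     7,204.5049
P = 969.5918; D_Mac = 7.43045 half-year periods = 3.71523 yrs; D_mod = 3.71523/(1+0.0255) = 3.62284 yrs.
ΔP/P ≈ -D_mod · Δy = -3.62284 × (-0.0155) = +0.056154 = +5.6154%.

+5.62%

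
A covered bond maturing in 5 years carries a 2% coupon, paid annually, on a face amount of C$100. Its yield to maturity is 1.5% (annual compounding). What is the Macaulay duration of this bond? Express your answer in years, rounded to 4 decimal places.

Periodic yield y = 0.015. Discount each cash flow and weight by its year:
  t   CF        PV=CF/(1+0.015)^t    t·PV
  1         2.00         1.9704         1.9704
  2         2.00         1.9413         3.8826
  3         2.00         1.9126         5.7379
  4         2.00         1.8844         7.5375
  5       102.00        94.6826       473.4128
  Σ                    102.3913       492.5412
Price P = Σ PV = 102.3913.
Macaulay duration = Σ(t·PV) / P = 492.5412 / 102.3913 = 4.81038 years.

4.8104 years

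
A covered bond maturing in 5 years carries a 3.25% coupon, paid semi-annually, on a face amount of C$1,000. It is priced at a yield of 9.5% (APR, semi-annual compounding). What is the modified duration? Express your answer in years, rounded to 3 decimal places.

4.382 years

Periodic yield y = 0.0475. First find Macaulay duration:
  t   CF        PV=CF/(1+0.0475)^t    t·PV
  1        16.25        15.5131        15.5131
  2        16.25        14.8097        29.6193
  3        16.25        14.1381        42.4143
  4        16.25        13.4970        53.9880
  5        16.25        12.8850        64.4248
  6        16.25        12.3007        73.8041
  7        16.25        11.7429        82.2003
  8        16.25        11.2104        89.6832
  9        16.25        10.7021        96.3185
  10    1,016.25       638.9402     6,389.4024
  Σ                    755.7391     6,937.3680
P = 755.7391; Macaulay duration = 6,937.3680 / 755.7391 = 9.17958 half-year periods = 4.58979 years.
Modified duration = D_Mac / (1 + y) = 4.58979 / 1.0475 = 4.38166 years.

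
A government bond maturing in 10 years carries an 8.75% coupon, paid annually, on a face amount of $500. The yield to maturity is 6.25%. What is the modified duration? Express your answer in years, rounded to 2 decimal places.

Periodic yield y = 0.0625. First find Macaulay duration:
  t   CF        PV=CF/(1+0.0625)^t    t·PV
  1        43.75        41.1765        41.1765
  2        43.75        38.7543        77.5087
  3        43.75        36.4747       109.4240
  4        43.75        34.3291       137.3164
  5        43.75        32.3097       161.5487
  6        43.75        30.4092       182.4550
  7        43.75        28.6204       200.3427
  8        43.75        26.9368       215.4947
  9        43.75        25.3523       228.1708
  10      543.75       296.5582     2,965.5816
  Σ                    590.9211     4,319.0189
P = 590.9211; Macaulay duration = 4,319.0189 / 590.9211 = 7.30896 years.
Modified duration = D_Mac / (1 + y) = 7.30896 / 1.0625 = 6.87902 years.

6.88 years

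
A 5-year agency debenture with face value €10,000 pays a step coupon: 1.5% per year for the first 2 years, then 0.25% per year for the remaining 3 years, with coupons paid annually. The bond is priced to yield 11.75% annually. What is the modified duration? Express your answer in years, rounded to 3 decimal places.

4.334 years

Periodic yield y = 0.1175. First find Macaulay duration:
  t   CF        PV=CF/(1+0.1175)^t    t·PV
  1       150.00       134.2282       134.2282
  2       150.00       120.1147       240.2294
  3        25.00        17.9142        53.7426
  4        25.00        16.0306        64.1224
  5    10,025.00     5,752.3688    28,761.8440
  Σ                  6,040.6565    29,254.1666
P = 6,040.6565; Macaulay duration = 29,254.1666 / 6,040.6565 = 4.84288 years.
Modified duration = D_Mac / (1 + y) = 4.84288 / 1.1175 = 4.33367 years.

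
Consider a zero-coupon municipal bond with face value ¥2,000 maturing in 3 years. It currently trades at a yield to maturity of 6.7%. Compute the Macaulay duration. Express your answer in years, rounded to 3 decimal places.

A zero-coupon bond has a single cash flow at maturity, so its Macaulay duration equals its maturity: 3 years.

3.000 years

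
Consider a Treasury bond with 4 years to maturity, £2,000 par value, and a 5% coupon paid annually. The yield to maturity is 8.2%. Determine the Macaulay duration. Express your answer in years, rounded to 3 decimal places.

3.705 years

Periodic yield y = 0.082. Discount each cash flow and weight by its year:
  t   CF        PV=CF/(1+0.082)^t    t·PV
  1       100.00        92.4214        92.4214
  2       100.00        85.4172       170.8345
  3       100.00        78.9438       236.8315
  4     2,100.00     1,532.1816     6,128.7265
  Σ                  1,788.9641     6,628.8139
Price P = Σ PV = 1,788.9641.
Macaulay duration = Σ(t·PV) / P = 6,628.8139 / 1,788.9641 = 3.70539 years.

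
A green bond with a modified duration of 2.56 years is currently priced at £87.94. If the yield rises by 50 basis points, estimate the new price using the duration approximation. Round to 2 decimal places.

Duration approximation: ΔP/P ≈ -D_mod · Δy = -2.56 × (+0.005) = -0.012800.
New price ≈ 87.94 × (1 - 0.012800) = 86.814368.

£86.81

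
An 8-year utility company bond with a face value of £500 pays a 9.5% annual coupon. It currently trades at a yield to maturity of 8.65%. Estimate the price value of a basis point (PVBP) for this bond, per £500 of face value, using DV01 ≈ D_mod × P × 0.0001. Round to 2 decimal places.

£0.29

Periodic yield y = 0.0865.
  t   CF        PV=CF/(1+0.0865)^t    t·PV
  1        47.50        43.7184        43.7184
  2        47.50        40.2378        80.4756
  3        47.50        37.0343       111.1030
  4        47.50        34.0859       136.3436
  5        47.50        31.3722       156.8610
  6        47.50        28.8746       173.2473
  7        47.50        26.5757       186.0302
  8       547.50       281.9332     2,255.4659
  Σ                    523.8321     3,143.2449
P = 523.8321; D_Mac = 6.00048 yrs; D_mod = 5.52276 yrs.
DV01 ≈ 5.52276 × 523.8321 × 0.0001 = 0.289300.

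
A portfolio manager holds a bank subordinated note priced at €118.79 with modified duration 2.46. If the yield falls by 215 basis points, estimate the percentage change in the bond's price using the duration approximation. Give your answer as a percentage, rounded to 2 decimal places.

Duration approximation: ΔP/P ≈ -D_mod · Δy = -2.46 × (-0.0215) = +0.052890.
As a percentage: +5.2890%.

+5.29%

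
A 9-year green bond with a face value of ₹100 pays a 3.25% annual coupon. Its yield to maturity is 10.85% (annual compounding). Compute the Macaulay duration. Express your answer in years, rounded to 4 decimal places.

Periodic yield y = 0.1085. Discount each cash flow and weight by its year:
  t   CF        PV=CF/(1+0.1085)^t    t·PV
  1         3.25         2.9319         2.9319
  2         3.25         2.6449         5.2898
  3         3.25         2.3860         7.1581
  4         3.25         2.1525         8.6099
  5         3.25         1.9418         9.7090
  6         3.25         1.7517        10.5104
  7         3.25         1.5803        11.0619
  8         3.25         1.4256        11.4048
  9       103.25        40.8572       367.7150
  Σ                     57.6720       434.3909
Price P = Σ PV = 57.6720.
Macaulay duration = Σ(t·PV) / P = 434.3909 / 57.6720 = 7.53210 years.

7.5321 years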